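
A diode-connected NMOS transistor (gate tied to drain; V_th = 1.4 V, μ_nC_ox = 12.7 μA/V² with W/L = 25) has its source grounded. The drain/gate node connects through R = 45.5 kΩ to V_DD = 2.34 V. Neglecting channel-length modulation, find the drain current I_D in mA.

I_D = 0.0141 mA

With gate tied to drain, V_GS = V_DS ≥ V_GS − V_th, so the device is in saturation.
k_n = μ_nC_ox · (W/L) = 0.3175 mA/V².
KCL at the drain: ½ k_n (V_GS − V_th)² = (V_DD − V_GS)/R.
Let x = V_GS − 1.4. Then 7.22 x² + x − 0.94 = 0, giving x = 0.298 V (positive root), so V_GS = 1.7 V.
I_D = (V_DD − V_GS)/R = (2.34 − 1.7) / 45.5 = 0.0141 mA.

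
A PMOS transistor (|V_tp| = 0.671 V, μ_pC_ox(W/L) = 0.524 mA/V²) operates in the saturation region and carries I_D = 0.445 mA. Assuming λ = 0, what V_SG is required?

In saturation I_D = ½ k_p (V_SG − |V_tp|)², so V_SG − |V_tp| = √(2 I_D / k_p) = √(2 × 0.445 / 0.524) = 1.3 V.
V_SG = 0.671 + 1.3 = 1.97 V.

V_SG = 1.97 V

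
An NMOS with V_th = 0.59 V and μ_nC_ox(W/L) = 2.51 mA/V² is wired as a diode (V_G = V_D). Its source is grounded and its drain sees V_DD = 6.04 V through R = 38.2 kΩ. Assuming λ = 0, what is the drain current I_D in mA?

I_D = 0.134 mA

With gate tied to drain, V_GS = V_DS ≥ V_GS − V_th, so the device is in saturation.
KCL at the drain: ½ k_n (V_GS − V_th)² = (V_DD − V_GS)/R.
Let x = V_GS − 0.59. Then 47.9 x² + x − 5.45 = 0, giving x = 0.327 V (positive root), so V_GS = 0.917 V.
I_D = (V_DD − V_GS)/R = (6.04 − 0.917) / 38.2 = 0.134 mA.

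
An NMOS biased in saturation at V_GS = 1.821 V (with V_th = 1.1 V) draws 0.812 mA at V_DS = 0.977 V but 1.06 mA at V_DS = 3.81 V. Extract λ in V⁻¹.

With V_GS fixed, I_D ∝ (1 + λ V_DS) in saturation, so I_D2/I_D1 = (1 + λ V_DS2)/(1 + λ V_DS1).
1.06/0.812 = 1.305 = (1 + 3.81 λ)/(1 + 0.977 λ).
Solving: λ (I_D1 V_DS2 − I_D2 V_DS1) = I_D2 − I_D1, so λ = (1.06 − 0.812) / (0.812 × 3.81 − 1.06 × 0.977) = 0.248 / 2.06 = 0.12 V⁻¹.

λ = 0.120 V⁻¹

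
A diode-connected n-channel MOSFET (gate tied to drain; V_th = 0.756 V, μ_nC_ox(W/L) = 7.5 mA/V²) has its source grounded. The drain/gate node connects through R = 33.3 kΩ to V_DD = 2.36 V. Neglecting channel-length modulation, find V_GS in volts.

V_GS = 0.865 V

With gate tied to drain, V_GS = V_DS ≥ V_GS − V_th, so the device is in saturation.
KCL at the drain: ½ k_n (V_GS − V_th)² = (V_DD − V_GS)/R.
Let x = V_GS − 0.756. Then 125 x² + x − 1.604 = 0, giving x = 0.109 V (positive root), so V_GS = 0.865 V.
I_D = (V_DD − V_GS)/R = (2.36 − 0.865) / 33.3 = 0.0449 mA.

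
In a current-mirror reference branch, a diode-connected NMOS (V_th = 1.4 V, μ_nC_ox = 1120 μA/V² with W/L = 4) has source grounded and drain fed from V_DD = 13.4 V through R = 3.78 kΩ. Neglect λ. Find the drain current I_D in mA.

I_D = 2.87 mA

With gate tied to drain, V_GS = V_DS ≥ V_GS − V_th, so the device is in saturation.
k_n = μ_nC_ox · (W/L) = 4.48 mA/V².
KCL at the drain: ½ k_n (V_GS − V_th)² = (V_DD − V_GS)/R.
Let x = V_GS − 1.4. Then 8.47 x² + x − 12 = 0, giving x = 1.13 V (positive root), so V_GS = 2.53 V.
I_D = (V_DD − V_GS)/R = (13.4 − 2.53) / 3.78 = 2.87 mA.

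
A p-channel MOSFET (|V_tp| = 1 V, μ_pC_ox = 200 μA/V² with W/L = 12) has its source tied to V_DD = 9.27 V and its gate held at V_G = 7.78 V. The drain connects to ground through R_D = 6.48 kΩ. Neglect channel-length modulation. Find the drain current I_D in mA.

V_SG = V_DD − V_G = 9.27 − 7.78 = 1.49 V, so V_ov = 1.49 − 1 = 0.49 V.
k_p = μ_pC_ox · (W/L) = 2.4 mA/V².
Assume saturation: I_D = ½ k_p V_ov² = 0.5 × 2.4 × 0.49² = 0.288 mA, giving V_SD = V_DD − I_D R_D = 9.27 − 0.288 × 6.48 = 7.4 V.
V_SD = 7.4 V ≥ V_ov = 0.49 V, confirming saturation.

I_D = 0.288 mA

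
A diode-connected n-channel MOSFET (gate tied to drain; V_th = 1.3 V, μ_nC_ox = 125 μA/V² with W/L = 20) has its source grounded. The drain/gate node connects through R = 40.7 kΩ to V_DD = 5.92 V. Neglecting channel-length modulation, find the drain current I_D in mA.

I_D = 0.106 mA

With gate tied to drain, V_GS = V_DS ≥ V_GS − V_th, so the device is in saturation.
k_n = μ_nC_ox · (W/L) = 2.5 mA/V².
KCL at the drain: ½ k_n (V_GS − V_th)² = (V_DD − V_GS)/R.
Let x = V_GS − 1.3. Then 50.9 x² + x − 4.62 = 0, giving x = 0.292 V (positive root), so V_GS = 1.59 V.
I_D = (V_DD − V_GS)/R = (5.92 − 1.59) / 40.7 = 0.106 mA.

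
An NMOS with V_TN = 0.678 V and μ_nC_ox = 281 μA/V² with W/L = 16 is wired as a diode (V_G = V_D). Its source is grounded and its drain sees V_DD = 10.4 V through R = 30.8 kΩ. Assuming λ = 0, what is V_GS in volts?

V_GS = 1.05 V

With gate tied to drain, V_GS = V_DS ≥ V_GS − V_TN, so the device is in saturation.
k_n = μ_nC_ox · (W/L) = 4.496 mA/V².
KCL at the drain: ½ k_n (V_GS − V_TN)² = (V_DD − V_GS)/R.
Let x = V_GS − 0.678. Then 69.2 x² + x − 9.722 = 0, giving x = 0.368 V (positive root), so V_GS = 1.05 V.
I_D = (V_DD − V_GS)/R = (10.4 − 1.05) / 30.8 = 0.304 mA.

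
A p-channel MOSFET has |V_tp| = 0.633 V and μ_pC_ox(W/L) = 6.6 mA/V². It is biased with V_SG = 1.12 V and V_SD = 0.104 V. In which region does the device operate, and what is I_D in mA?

Triode; I_D = 0.299 mA

V_ov = V_SG − |V_tp| = 1.12 − 0.633 = 0.487 V.
Since V_SD = 0.104 V < V_ov = 0.487 V, the device is in the triode region.
I_D = k_p [V_ov · V_SD − ½ V_SD²] = 6.6 × [0.487 × 0.104 − 0.5 × 0.104²] = 0.299 mA.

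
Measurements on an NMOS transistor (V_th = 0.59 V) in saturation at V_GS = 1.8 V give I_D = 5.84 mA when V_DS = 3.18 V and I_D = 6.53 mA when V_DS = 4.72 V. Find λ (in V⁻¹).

λ = 0.101 V⁻¹

With V_GS fixed, I_D ∝ (1 + λ V_DS) in saturation, so I_D2/I_D1 = (1 + λ V_DS2)/(1 + λ V_DS1).
6.53/5.84 = 1.118 = (1 + 4.72 λ)/(1 + 3.18 λ).
Solving: λ (I_D1 V_DS2 − I_D2 V_DS1) = I_D2 − I_D1, so λ = (6.53 − 5.84) / (5.84 × 4.72 − 6.53 × 3.18) = 0.69 / 6.8 = 0.101 V⁻¹.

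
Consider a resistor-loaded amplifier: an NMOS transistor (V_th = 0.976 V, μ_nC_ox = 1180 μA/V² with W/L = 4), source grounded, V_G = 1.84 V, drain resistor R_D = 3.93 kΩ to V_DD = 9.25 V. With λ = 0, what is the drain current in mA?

I_D = 1.76 mA

V_GS = V_G = 1.84 V, so V_ov = 1.84 − 0.976 = 0.864 V.
k_n = μ_nC_ox · (W/L) = 4.72 mA/V².
Assume saturation: I_D = ½ k_n V_ov² = 0.5 × 4.72 × 0.864² = 1.76 mA, giving V_DS = V_DD − I_D R_D = 9.25 − 1.76 × 3.93 = 2.33 V.
V_DS = 2.33 V ≥ V_ov = 0.864 V, confirming saturation.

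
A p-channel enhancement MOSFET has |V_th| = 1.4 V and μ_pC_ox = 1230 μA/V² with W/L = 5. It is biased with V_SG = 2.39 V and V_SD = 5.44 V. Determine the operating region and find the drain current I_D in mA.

k_p = μ_pC_ox · (W/L) = 6.15 mA/V².
V_ov = V_SG − |V_th| = 2.39 − 1.4 = 0.99 V.
Since V_SD = 5.44 V ≥ V_ov = 0.99 V, the device is in saturation.
I_D = ½ k_p V_ov² = 0.5 × 6.15 × 0.99² = 3.01 mA.

Saturation; I_D = 3.01 mA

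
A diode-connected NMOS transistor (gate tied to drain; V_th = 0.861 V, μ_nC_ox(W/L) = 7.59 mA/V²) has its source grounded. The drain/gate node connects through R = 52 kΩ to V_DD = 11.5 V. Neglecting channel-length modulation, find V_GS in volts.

With gate tied to drain, V_GS = V_DS ≥ V_GS − V_th, so the device is in saturation.
KCL at the drain: ½ k_n (V_GS − V_th)² = (V_DD − V_GS)/R.
Let x = V_GS − 0.861. Then 197 x² + x − 10.64 = 0, giving x = 0.23 V (positive root), so V_GS = 1.09 V.
I_D = (V_DD − V_GS)/R = (11.5 − 1.09) / 52 = 0.2 mA.

V_GS = 1.09 V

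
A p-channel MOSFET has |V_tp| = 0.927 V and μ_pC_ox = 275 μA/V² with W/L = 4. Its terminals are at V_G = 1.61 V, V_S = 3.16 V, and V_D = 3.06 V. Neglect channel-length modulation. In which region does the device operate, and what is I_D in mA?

V_SG = V_S − V_G = 3.16 − 1.61 = 1.55 V; V_SD = V_S − V_D = 3.16 − 3.06 = 0.1 V.
k_p = μ_pC_ox · (W/L) = 1.1 mA/V².
V_ov = V_SG − |V_tp| = 1.55 − 0.927 = 0.623 V.
Since V_SD = 0.1 V < V_ov = 0.623 V, the device is in the triode region.
I_D = k_p [V_ov · V_SD − ½ V_SD²] = 1.1 × [0.623 × 0.1 − 0.5 × 0.1²] = 0.063 mA.

Triode; I_D = 0.0630 mA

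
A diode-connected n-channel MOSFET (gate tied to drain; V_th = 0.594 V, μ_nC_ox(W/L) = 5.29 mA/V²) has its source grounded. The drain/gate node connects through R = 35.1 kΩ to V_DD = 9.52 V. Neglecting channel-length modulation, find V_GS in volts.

With gate tied to drain, V_GS = V_DS ≥ V_GS − V_th, so the device is in saturation.
KCL at the drain: ½ k_n (V_GS − V_th)² = (V_DD − V_GS)/R.
Let x = V_GS − 0.594. Then 92.8 x² + x − 8.926 = 0, giving x = 0.305 V (positive root), so V_GS = 0.899 V.
I_D = (V_DD − V_GS)/R = (9.52 − 0.899) / 35.1 = 0.246 mA.

V_GS = 0.899 V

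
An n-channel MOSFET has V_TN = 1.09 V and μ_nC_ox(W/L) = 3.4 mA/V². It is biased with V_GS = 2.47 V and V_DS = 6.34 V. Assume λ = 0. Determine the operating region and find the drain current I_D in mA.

Saturation; I_D = 3.24 mA

V_ov = V_GS − V_TN = 2.47 − 1.09 = 1.38 V.
Since V_DS = 6.34 V ≥ V_ov = 1.38 V, the device is in saturation.
I_D = ½ k_n V_ov² = 0.5 × 3.4 × 1.38² = 3.24 mA.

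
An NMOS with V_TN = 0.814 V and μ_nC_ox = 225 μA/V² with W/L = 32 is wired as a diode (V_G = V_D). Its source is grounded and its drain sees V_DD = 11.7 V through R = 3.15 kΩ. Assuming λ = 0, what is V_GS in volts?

With gate tied to drain, V_GS = V_DS ≥ V_GS − V_TN, so the device is in saturation.
k_n = μ_nC_ox · (W/L) = 7.2 mA/V².
KCL at the drain: ½ k_n (V_GS − V_TN)² = (V_DD − V_GS)/R.
Let x = V_GS − 0.814. Then 11.3 x² + x − 10.89 = 0, giving x = 0.937 V (positive root), so V_GS = 1.75 V.
I_D = (V_DD − V_GS)/R = (11.7 − 1.75) / 3.15 = 3.16 mA.

V_GS = 1.75 V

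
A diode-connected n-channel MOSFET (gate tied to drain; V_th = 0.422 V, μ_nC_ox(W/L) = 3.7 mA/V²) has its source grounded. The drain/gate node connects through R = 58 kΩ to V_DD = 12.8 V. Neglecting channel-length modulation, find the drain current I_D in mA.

With gate tied to drain, V_GS = V_DS ≥ V_GS − V_th, so the device is in saturation.
KCL at the drain: ½ k_n (V_GS − V_th)² = (V_DD − V_GS)/R.
Let x = V_GS − 0.422. Then 107 x² + x − 12.38 = 0, giving x = 0.335 V (positive root), so V_GS = 0.757 V.
I_D = (V_DD − V_GS)/R = (12.8 − 0.757) / 58 = 0.208 mA.

I_D = 0.208 mA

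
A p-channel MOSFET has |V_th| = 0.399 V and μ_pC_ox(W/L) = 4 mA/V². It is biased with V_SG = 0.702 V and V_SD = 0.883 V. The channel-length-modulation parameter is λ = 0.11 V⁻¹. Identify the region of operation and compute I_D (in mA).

Saturation; I_D = 0.201 mA

V_ov = V_SG − |V_th| = 0.702 − 0.399 = 0.303 V.
Since V_SD = 0.883 V ≥ V_ov = 0.303 V, the device is in saturation.
I_D = ½ k_p V_ov² (1 + λ V_SD) = 0.5 × 4 × 0.303² × (1 + 0.11 × 0.883) = 0.201 mA.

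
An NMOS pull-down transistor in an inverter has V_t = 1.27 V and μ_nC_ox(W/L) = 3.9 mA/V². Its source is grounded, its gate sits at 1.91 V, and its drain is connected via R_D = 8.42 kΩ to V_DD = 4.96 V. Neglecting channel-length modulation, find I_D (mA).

I_D = 0.555 mA

V_GS = V_G = 1.91 V, so V_ov = 1.91 − 1.27 = 0.64 V.
Assume saturation: I_D = ½ k_n V_ov² = 0.5 × 3.9 × 0.64² = 0.799 mA, giving V_DS = V_DD − I_D R_D = 4.96 − 0.799 × 8.42 = -1.77 V.
But -1.77 V < V_ov = 0.64 V, so the device is actually in triode.
In triode I_D = k_n[V_ov V_DS − ½ V_DS²] and I_D = (V_DD − V_DS)/R_D. Equating: 16.4 V_DS² − 22.02 V_DS + 4.96 = 0, giving V_DS = 0.287 V (the root below V_ov).
I_D = (4.96 − 0.287) / 8.42 = 0.555 mA.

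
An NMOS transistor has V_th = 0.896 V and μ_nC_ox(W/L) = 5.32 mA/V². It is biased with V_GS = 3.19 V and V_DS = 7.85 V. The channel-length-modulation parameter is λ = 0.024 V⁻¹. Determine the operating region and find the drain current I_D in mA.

V_ov = V_GS − V_th = 3.19 − 0.896 = 2.29 V.
Since V_DS = 7.85 V ≥ V_ov = 2.29 V, the device is in saturation.
I_D = ½ k_n V_ov² (1 + λ V_DS) = 0.5 × 5.32 × 2.29² × (1 + 0.024 × 7.85) = 16.6 mA.

Saturation; I_D = 16.6 mA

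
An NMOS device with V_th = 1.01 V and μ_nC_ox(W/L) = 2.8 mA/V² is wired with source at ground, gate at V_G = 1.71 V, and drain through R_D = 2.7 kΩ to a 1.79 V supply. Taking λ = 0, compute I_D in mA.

V_GS = V_G = 1.71 V, so V_ov = 1.71 − 1.01 = 0.7 V.
Assume saturation: I_D = ½ k_n V_ov² = 0.5 × 2.8 × 0.7² = 0.686 mA, giving V_DS = V_DD − I_D R_D = 1.79 − 0.686 × 2.7 = -0.0622 V.
But -0.0622 V < V_ov = 0.7 V, so the device is actually in triode.
In triode I_D = k_n[V_ov V_DS − ½ V_DS²] and I_D = (V_DD − V_DS)/R_D. Equating: 3.78 V_DS² − 6.292 V_DS + 1.79 = 0, giving V_DS = 0.364 V (the root below V_ov).
I_D = (1.79 − 0.364) / 2.7 = 0.528 mA.

I_D = 0.528 mA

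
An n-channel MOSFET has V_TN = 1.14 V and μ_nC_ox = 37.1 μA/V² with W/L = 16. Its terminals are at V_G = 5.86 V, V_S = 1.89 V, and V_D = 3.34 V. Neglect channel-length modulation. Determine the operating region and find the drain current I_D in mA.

V_GS = V_G − V_S = 5.86 − 1.89 = 3.97 V; V_DS = V_D − V_S = 3.34 − 1.89 = 1.45 V.
k_n = μ_nC_ox · (W/L) = 0.5936 mA/V².
V_ov = V_GS − V_TN = 3.97 − 1.14 = 2.83 V.
Since V_DS = 1.45 V < V_ov = 2.83 V, the device is in the triode region.
I_D = k_n [V_ov · V_DS − ½ V_DS²] = 0.5936 × [2.83 × 1.45 − 0.5 × 1.45²] = 1.81 mA.

Triode; I_D = 1.81 mA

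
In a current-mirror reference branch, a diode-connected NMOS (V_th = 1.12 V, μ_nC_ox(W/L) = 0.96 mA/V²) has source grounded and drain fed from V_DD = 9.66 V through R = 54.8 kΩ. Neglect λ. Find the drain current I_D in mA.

With gate tied to drain, V_GS = V_DS ≥ V_GS − V_th, so the device is in saturation.
KCL at the drain: ½ k_n (V_GS − V_th)² = (V_DD − V_GS)/R.
Let x = V_GS − 1.12. Then 26.3 x² + x − 8.54 = 0, giving x = 0.551 V (positive root), so V_GS = 1.67 V.
I_D = (V_DD − V_GS)/R = (9.66 − 1.67) / 54.8 = 0.146 mA.

I_D = 0.146 mA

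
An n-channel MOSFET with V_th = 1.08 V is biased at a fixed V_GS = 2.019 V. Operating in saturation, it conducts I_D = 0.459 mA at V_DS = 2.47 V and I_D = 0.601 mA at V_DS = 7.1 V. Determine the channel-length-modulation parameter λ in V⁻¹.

λ = 0.0800 V⁻¹

With V_GS fixed, I_D ∝ (1 + λ V_DS) in saturation, so I_D2/I_D1 = (1 + λ V_DS2)/(1 + λ V_DS1).
0.601/0.459 = 1.309 = (1 + 7.1 λ)/(1 + 2.47 λ).
Solving: λ (I_D1 V_DS2 − I_D2 V_DS1) = I_D2 − I_D1, so λ = (0.601 − 0.459) / (0.459 × 7.1 − 0.601 × 2.47) = 0.142 / 1.77 = 0.08 V⁻¹.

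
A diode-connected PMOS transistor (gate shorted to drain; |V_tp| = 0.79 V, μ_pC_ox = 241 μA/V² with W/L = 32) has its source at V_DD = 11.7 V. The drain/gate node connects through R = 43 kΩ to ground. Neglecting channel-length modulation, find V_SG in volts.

V_SG = 1.04 V

With gate tied to drain, V_SG = V_SD ≥ V_SG − |V_tp|, so the device is in saturation.
k_p = μ_pC_ox · (W/L) = 7.712 mA/V².
KCL at the drain: ½ k_p (V_SG − |V_tp|)² = (V_DD − V_SG)/R.
Let x = V_SG − 0.79. Then 166 x² + x − 10.91 = 0, giving x = 0.254 V (positive root), so V_SG = 1.04 V.
I_D = (V_DD − V_SG)/R = (11.7 − 1.04) / 43 = 0.248 mA.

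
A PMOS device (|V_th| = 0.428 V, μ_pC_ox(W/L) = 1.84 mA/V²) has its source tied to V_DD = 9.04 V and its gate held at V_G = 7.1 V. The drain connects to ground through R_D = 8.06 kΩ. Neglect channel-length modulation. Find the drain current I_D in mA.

V_SG = V_DD − V_G = 9.04 − 7.1 = 1.94 V, so V_ov = 1.94 − 0.428 = 1.51 V.
Assume saturation: I_D = ½ k_p V_ov² = 0.5 × 1.84 × 1.51² = 2.1 mA, giving V_SD = V_DD − I_D R_D = 9.04 − 2.1 × 8.06 = -7.91 V.
But -7.91 V < V_ov = 1.51 V, so the device is actually in triode.
In triode I_D = k_p[V_ov V_SD − ½ V_SD²] and I_D = (V_DD − V_SD)/R_D. Equating: 7.42 V_SD² − 23.42 V_SD + 9.04 = 0, giving V_SD = 0.45 V (the root below V_ov).
I_D = (9.04 − 0.45) / 8.06 = 1.07 mA.

I_D = 1.07 mA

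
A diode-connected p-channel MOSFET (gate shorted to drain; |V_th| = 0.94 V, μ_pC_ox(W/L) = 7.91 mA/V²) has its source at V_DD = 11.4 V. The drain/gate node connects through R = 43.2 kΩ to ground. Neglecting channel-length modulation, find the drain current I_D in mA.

I_D = 0.236 mA

With gate tied to drain, V_SG = V_SD ≥ V_SG − |V_th|, so the device is in saturation.
KCL at the drain: ½ k_p (V_SG − |V_th|)² = (V_DD − V_SG)/R.
Let x = V_SG − 0.94. Then 171 x² + x − 10.46 = 0, giving x = 0.245 V (positive root), so V_SG = 1.18 V.
I_D = (V_DD − V_SG)/R = (11.4 − 1.18) / 43.2 = 0.236 mA.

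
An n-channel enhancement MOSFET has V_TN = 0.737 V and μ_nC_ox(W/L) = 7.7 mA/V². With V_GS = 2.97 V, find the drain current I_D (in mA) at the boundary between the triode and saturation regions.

I_D = 19.2 mA

At the boundary V_DS = V_ov = V_GS − V_TN = 2.97 − 0.737 = 2.23 V.
I_D = ½ k_n V_ov² = 0.5 × 7.7 × 2.23² = 19.2 mA.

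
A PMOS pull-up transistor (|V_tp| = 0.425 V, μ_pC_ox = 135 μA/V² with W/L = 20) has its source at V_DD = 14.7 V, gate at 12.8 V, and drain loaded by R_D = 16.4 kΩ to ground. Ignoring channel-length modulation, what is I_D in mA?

V_SG = V_DD − V_G = 14.7 − 12.8 = 1.9 V, so V_ov = 1.9 − 0.425 = 1.47 V.
k_p = μ_pC_ox · (W/L) = 2.7 mA/V².
Assume saturation: I_D = ½ k_p V_ov² = 0.5 × 2.7 × 1.47² = 2.94 mA, giving V_SD = V_DD − I_D R_D = 14.7 − 2.94 × 16.4 = -33.5 V.
But -33.5 V < V_ov = 1.47 V, so the device is actually in triode.
In triode I_D = k_p[V_ov V_SD − ½ V_SD²] and I_D = (V_DD − V_SD)/R_D. Equating: 22.1 V_SD² − 66.31 V_SD + 14.7 = 0, giving V_SD = 0.241 V (the root below V_ov).
I_D = (14.7 − 0.241) / 16.4 = 0.882 mA.

I_D = 0.882 mA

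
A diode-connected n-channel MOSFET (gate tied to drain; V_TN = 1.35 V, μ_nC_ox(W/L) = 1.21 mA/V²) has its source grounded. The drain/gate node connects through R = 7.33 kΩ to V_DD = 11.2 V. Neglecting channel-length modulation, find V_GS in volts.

With gate tied to drain, V_GS = V_DS ≥ V_GS − V_TN, so the device is in saturation.
KCL at the drain: ½ k_n (V_GS − V_TN)² = (V_DD − V_GS)/R.
Let x = V_GS − 1.35. Then 4.43 x² + x − 9.85 = 0, giving x = 1.38 V (positive root), so V_GS = 2.73 V.
I_D = (V_DD − V_GS)/R = (11.2 − 2.73) / 7.33 = 1.16 mA.

V_GS = 2.73 V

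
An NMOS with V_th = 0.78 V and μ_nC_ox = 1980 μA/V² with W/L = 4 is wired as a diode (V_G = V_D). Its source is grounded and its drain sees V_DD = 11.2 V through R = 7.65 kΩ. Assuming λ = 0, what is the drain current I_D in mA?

I_D = 1.29 mA

With gate tied to drain, V_GS = V_DS ≥ V_GS − V_th, so the device is in saturation.
k_n = μ_nC_ox · (W/L) = 7.92 mA/V².
KCL at the drain: ½ k_n (V_GS − V_th)² = (V_DD − V_GS)/R.
Let x = V_GS − 0.78. Then 30.3 x² + x − 10.42 = 0, giving x = 0.57 V (positive root), so V_GS = 1.35 V.
I_D = (V_DD − V_GS)/R = (11.2 − 1.35) / 7.65 = 1.29 mA.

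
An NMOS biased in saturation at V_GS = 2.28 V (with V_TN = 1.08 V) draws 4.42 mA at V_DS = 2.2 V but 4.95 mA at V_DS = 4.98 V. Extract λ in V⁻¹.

λ = 0.0477 V⁻¹

With V_GS fixed, I_D ∝ (1 + λ V_DS) in saturation, so I_D2/I_D1 = (1 + λ V_DS2)/(1 + λ V_DS1).
4.95/4.42 = 1.12 = (1 + 4.98 λ)/(1 + 2.2 λ).
Solving: λ (I_D1 V_DS2 − I_D2 V_DS1) = I_D2 − I_D1, so λ = (4.95 − 4.42) / (4.42 × 4.98 − 4.95 × 2.2) = 0.53 / 11.1 = 0.0477 V⁻¹.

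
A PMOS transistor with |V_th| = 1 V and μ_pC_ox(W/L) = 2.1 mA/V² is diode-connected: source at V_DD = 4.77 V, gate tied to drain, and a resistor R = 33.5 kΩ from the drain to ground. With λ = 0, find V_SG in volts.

V_SG = 1.31 V

With gate tied to drain, V_SG = V_SD ≥ V_SG − |V_th|, so the device is in saturation.
KCL at the drain: ½ k_p (V_SG − |V_th|)² = (V_DD − V_SG)/R.
Let x = V_SG − 1. Then 35.2 x² + x − 3.77 = 0, giving x = 0.313 V (positive root), so V_SG = 1.31 V.
I_D = (V_DD − V_SG)/R = (4.77 − 1.31) / 33.5 = 0.103 mA.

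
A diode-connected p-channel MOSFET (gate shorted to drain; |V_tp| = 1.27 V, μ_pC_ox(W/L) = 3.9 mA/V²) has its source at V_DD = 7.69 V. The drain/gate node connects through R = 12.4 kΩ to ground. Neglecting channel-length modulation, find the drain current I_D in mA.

With gate tied to drain, V_SG = V_SD ≥ V_SG − |V_tp|, so the device is in saturation.
KCL at the drain: ½ k_p (V_SG − |V_tp|)² = (V_DD − V_SG)/R.
Let x = V_SG − 1.27. Then 24.2 x² + x − 6.42 = 0, giving x = 0.495 V (positive root), so V_SG = 1.77 V.
I_D = (V_DD − V_SG)/R = (7.69 − 1.77) / 12.4 = 0.478 mA.

I_D = 0.478 mA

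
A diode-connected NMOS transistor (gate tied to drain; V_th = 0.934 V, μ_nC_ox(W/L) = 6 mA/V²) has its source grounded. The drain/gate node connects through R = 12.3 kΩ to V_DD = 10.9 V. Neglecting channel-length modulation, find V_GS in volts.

V_GS = 1.44 V

With gate tied to drain, V_GS = V_DS ≥ V_GS − V_th, so the device is in saturation.
KCL at the drain: ½ k_n (V_GS − V_th)² = (V_DD − V_GS)/R.
Let x = V_GS − 0.934. Then 36.9 x² + x − 9.966 = 0, giving x = 0.506 V (positive root), so V_GS = 1.44 V.
I_D = (V_DD − V_GS)/R = (10.9 − 1.44) / 12.3 = 0.769 mA.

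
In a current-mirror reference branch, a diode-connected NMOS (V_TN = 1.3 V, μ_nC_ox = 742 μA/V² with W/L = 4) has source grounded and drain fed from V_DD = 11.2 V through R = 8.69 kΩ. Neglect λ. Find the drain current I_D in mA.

I_D = 1.04 mA

With gate tied to drain, V_GS = V_DS ≥ V_GS − V_TN, so the device is in saturation.
k_n = μ_nC_ox · (W/L) = 2.968 mA/V².
KCL at the drain: ½ k_n (V_GS − V_TN)² = (V_DD − V_GS)/R.
Let x = V_GS − 1.3. Then 12.9 x² + x − 9.9 = 0, giving x = 0.838 V (positive root), so V_GS = 2.14 V.
I_D = (V_DD − V_GS)/R = (11.2 − 2.14) / 8.69 = 1.04 mA.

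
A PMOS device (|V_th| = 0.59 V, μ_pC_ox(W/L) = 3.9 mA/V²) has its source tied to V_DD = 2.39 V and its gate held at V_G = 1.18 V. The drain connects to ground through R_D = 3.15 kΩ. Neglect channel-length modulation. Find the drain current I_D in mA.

I_D = 0.638 mA

V_SG = V_DD − V_G = 2.39 − 1.18 = 1.21 V, so V_ov = 1.21 − 0.59 = 0.62 V.
Assume saturation: I_D = ½ k_p V_ov² = 0.5 × 3.9 × 0.62² = 0.75 mA, giving V_SD = V_DD − I_D R_D = 2.39 − 0.75 × 3.15 = 0.0288 V.
But 0.0288 V < V_ov = 0.62 V, so the device is actually in triode.
In triode I_D = k_p[V_ov V_SD − ½ V_SD²] and I_D = (V_DD − V_SD)/R_D. Equating: 6.14 V_SD² − 8.617 V_SD + 2.39 = 0, giving V_SD = 0.381 V (the root below V_ov).
I_D = (2.39 − 0.381) / 3.15 = 0.638 mA.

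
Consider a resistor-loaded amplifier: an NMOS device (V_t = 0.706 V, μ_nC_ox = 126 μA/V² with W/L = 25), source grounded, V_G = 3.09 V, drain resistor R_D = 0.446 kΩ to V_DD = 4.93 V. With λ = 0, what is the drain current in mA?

V_GS = V_G = 3.09 V, so V_ov = 3.09 − 0.706 = 2.38 V.
k_n = μ_nC_ox · (W/L) = 3.15 mA/V².
Assume saturation: I_D = ½ k_n V_ov² = 0.5 × 3.15 × 2.38² = 8.95 mA, giving V_DS = V_DD − I_D R_D = 4.93 − 8.95 × 0.446 = 0.938 V.
But 0.938 V < V_ov = 2.38 V, so the device is actually in triode.
In triode I_D = k_n[V_ov V_DS − ½ V_DS²] and I_D = (V_DD − V_DS)/R_D. Equating: 0.702 V_DS² − 4.349 V_DS + 4.93 = 0, giving V_DS = 1.49 V (the root below V_ov).
I_D = (4.93 − 1.49) / 0.446 = 7.7 mA.

I_D = 7.70 mA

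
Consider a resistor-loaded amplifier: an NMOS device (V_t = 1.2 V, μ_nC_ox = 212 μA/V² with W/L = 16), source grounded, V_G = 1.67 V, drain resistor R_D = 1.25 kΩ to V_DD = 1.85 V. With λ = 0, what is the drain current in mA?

I_D = 0.375 mA

V_GS = V_G = 1.67 V, so V_ov = 1.67 − 1.2 = 0.47 V.
k_n = μ_nC_ox · (W/L) = 3.392 mA/V².
Assume saturation: I_D = ½ k_n V_ov² = 0.5 × 3.392 × 0.47² = 0.375 mA, giving V_DS = V_DD − I_D R_D = 1.85 − 0.375 × 1.25 = 1.38 V.
V_DS = 1.38 V ≥ V_ov = 0.47 V, confirming saturation.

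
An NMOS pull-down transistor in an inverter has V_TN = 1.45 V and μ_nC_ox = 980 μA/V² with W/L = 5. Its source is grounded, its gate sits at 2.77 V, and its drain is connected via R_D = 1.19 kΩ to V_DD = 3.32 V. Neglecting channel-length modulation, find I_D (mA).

V_GS = V_G = 2.77 V, so V_ov = 2.77 − 1.45 = 1.32 V.
k_n = μ_nC_ox · (W/L) = 4.9 mA/V².
Assume saturation: I_D = ½ k_n V_ov² = 0.5 × 4.9 × 1.32² = 4.27 mA, giving V_DS = V_DD − I_D R_D = 3.32 − 4.27 × 1.19 = -1.76 V.
But -1.76 V < V_ov = 1.32 V, so the device is actually in triode.
In triode I_D = k_n[V_ov V_DS − ½ V_DS²] and I_D = (V_DD − V_DS)/R_D. Equating: 2.92 V_DS² − 8.697 V_DS + 3.32 = 0, giving V_DS = 0.449 V (the root below V_ov).
I_D = (3.32 − 0.449) / 1.19 = 2.41 mA.

I_D = 2.41 mA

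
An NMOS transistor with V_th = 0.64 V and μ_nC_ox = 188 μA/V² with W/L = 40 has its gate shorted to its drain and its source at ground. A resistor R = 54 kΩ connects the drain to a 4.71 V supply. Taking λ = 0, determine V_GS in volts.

V_GS = 0.779 V

With gate tied to drain, V_GS = V_DS ≥ V_GS − V_th, so the device is in saturation.
k_n = μ_nC_ox · (W/L) = 7.52 mA/V².
KCL at the drain: ½ k_n (V_GS − V_th)² = (V_DD − V_GS)/R.
Let x = V_GS − 0.64. Then 203 x² + x − 4.07 = 0, giving x = 0.139 V (positive root), so V_GS = 0.779 V.
I_D = (V_DD − V_GS)/R = (4.71 − 0.779) / 54 = 0.0728 mA.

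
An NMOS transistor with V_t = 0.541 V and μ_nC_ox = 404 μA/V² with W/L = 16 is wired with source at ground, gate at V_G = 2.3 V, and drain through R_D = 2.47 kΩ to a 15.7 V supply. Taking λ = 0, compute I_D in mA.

V_GS = V_G = 2.3 V, so V_ov = 2.3 − 0.541 = 1.76 V.
k_n = μ_nC_ox · (W/L) = 6.464 mA/V².
Assume saturation: I_D = ½ k_n V_ov² = 0.5 × 6.464 × 1.76² = 10 mA, giving V_DS = V_DD − I_D R_D = 15.7 − 10 × 2.47 = -9 V.
But -9 V < V_ov = 1.76 V, so the device is actually in triode.
In triode I_D = k_n[V_ov V_DS − ½ V_DS²] and I_D = (V_DD − V_DS)/R_D. Equating: 7.98 V_DS² − 29.08 V_DS + 15.7 = 0, giving V_DS = 0.659 V (the root below V_ov).
I_D = (15.7 − 0.659) / 2.47 = 6.09 mA.

I_D = 6.09 mA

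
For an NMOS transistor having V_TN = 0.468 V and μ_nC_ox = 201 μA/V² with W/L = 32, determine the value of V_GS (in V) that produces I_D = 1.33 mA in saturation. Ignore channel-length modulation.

V_GS = 1.11 V

k_n = μ_nC_ox · (W/L) = 6.432 mA/V².
In saturation I_D = ½ k_n (V_GS − V_TN)², so V_GS − V_TN = √(2 I_D / k_n) = √(2 × 1.33 / 6.432) = 0.643 V.
V_GS = 0.468 + 0.643 = 1.11 V.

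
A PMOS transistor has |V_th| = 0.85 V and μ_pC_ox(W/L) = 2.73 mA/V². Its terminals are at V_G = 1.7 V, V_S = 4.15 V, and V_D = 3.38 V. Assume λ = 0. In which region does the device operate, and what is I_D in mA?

Triode; I_D = 2.55 mA

V_SG = V_S − V_G = 4.15 − 1.7 = 2.45 V; V_SD = V_S − V_D = 4.15 − 3.38 = 0.77 V.
V_ov = V_SG − |V_th| = 2.45 − 0.85 = 1.6 V.
Since V_SD = 0.77 V < V_ov = 1.6 V, the device is in the triode region.
I_D = k_p [V_ov · V_SD − ½ V_SD²] = 2.73 × [1.6 × 0.77 − 0.5 × 0.77²] = 2.55 mA.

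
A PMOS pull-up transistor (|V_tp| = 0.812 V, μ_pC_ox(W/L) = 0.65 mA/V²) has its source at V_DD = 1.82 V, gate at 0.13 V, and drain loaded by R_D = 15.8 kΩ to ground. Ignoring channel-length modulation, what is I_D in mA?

V_SG = V_DD − V_G = 1.82 − 0.13 = 1.69 V, so V_ov = 1.69 − 0.812 = 0.878 V.
Assume saturation: I_D = ½ k_p V_ov² = 0.5 × 0.65 × 0.878² = 0.251 mA, giving V_SD = V_DD − I_D R_D = 1.82 − 0.251 × 15.8 = -2.14 V.
But -2.14 V < V_ov = 0.878 V, so the device is actually in triode.
In triode I_D = k_p[V_ov V_SD − ½ V_SD²] and I_D = (V_DD − V_SD)/R_D. Equating: 5.14 V_SD² − 10.02 V_SD + 1.82 = 0, giving V_SD = 0.203 V (the root below V_ov).
I_D = (1.82 − 0.203) / 15.8 = 0.102 mA.

I_D = 0.102 mA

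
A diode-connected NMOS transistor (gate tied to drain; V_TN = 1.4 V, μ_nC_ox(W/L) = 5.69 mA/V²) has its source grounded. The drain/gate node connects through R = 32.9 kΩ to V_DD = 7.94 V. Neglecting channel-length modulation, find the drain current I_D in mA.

With gate tied to drain, V_GS = V_DS ≥ V_GS − V_TN, so the device is in saturation.
KCL at the drain: ½ k_n (V_GS − V_TN)² = (V_DD − V_GS)/R.
Let x = V_GS − 1.4. Then 93.6 x² + x − 6.54 = 0, giving x = 0.259 V (positive root), so V_GS = 1.66 V.
I_D = (V_DD − V_GS)/R = (7.94 − 1.66) / 32.9 = 0.191 mA.

I_D = 0.191 mA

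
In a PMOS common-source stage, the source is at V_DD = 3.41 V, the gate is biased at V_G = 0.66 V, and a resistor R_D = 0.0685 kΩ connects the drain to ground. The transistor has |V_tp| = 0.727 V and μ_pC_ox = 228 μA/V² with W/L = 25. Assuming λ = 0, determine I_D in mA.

V_SG = V_DD − V_G = 3.41 − 0.66 = 2.75 V, so V_ov = 2.75 − 0.727 = 2.02 V.
k_p = μ_pC_ox · (W/L) = 5.7 mA/V².
Assume saturation: I_D = ½ k_p V_ov² = 0.5 × 5.7 × 2.02² = 11.7 mA, giving V_SD = V_DD − I_D R_D = 3.41 − 11.7 × 0.0685 = 2.61 V.
V_SD = 2.61 V ≥ V_ov = 2.02 V, confirming saturation.

I_D = 11.7 mA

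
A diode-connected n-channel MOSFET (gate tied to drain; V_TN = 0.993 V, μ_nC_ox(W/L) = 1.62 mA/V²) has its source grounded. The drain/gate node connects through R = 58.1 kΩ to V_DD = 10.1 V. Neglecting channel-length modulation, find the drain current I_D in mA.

With gate tied to drain, V_GS = V_DS ≥ V_GS − V_TN, so the device is in saturation.
KCL at the drain: ½ k_n (V_GS − V_TN)² = (V_DD − V_GS)/R.
Let x = V_GS − 0.993. Then 47.1 x² + x − 9.107 = 0, giving x = 0.429 V (positive root), so V_GS = 1.42 V.
I_D = (V_DD − V_GS)/R = (10.1 − 1.42) / 58.1 = 0.149 mA.

I_D = 0.149 mA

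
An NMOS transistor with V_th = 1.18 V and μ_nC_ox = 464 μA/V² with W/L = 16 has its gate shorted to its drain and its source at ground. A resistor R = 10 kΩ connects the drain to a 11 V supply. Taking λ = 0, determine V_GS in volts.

V_GS = 1.68 V

With gate tied to drain, V_GS = V_DS ≥ V_GS − V_th, so the device is in saturation.
k_n = μ_nC_ox · (W/L) = 7.424 mA/V².
KCL at the drain: ½ k_n (V_GS − V_th)² = (V_DD − V_GS)/R.
Let x = V_GS − 1.18. Then 37.1 x² + x − 9.82 = 0, giving x = 0.501 V (positive root), so V_GS = 1.68 V.
I_D = (V_DD − V_GS)/R = (11 − 1.68) / 10 = 0.932 mA.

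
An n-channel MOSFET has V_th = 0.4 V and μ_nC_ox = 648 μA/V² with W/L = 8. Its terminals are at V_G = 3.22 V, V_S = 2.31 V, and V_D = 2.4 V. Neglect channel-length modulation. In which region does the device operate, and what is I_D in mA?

V_GS = V_G − V_S = 3.22 − 2.31 = 0.91 V; V_DS = V_D − V_S = 2.4 − 2.31 = 0.09 V.
k_n = μ_nC_ox · (W/L) = 5.184 mA/V².
V_ov = V_GS − V_th = 0.91 − 0.4 = 0.51 V.
Since V_DS = 0.09 V < V_ov = 0.51 V, the device is in the triode region.
I_D = k_n [V_ov · V_DS − ½ V_DS²] = 5.184 × [0.51 × 0.09 − 0.5 × 0.09²] = 0.217 mA.

Triode; I_D = 0.217 mA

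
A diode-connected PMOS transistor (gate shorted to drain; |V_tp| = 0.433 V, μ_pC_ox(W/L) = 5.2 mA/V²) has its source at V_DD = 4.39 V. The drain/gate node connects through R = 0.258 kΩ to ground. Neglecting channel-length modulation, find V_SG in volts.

V_SG = 2.23 V

With gate tied to drain, V_SG = V_SD ≥ V_SG − |V_tp|, so the device is in saturation.
KCL at the drain: ½ k_p (V_SG − |V_tp|)² = (V_DD − V_SG)/R.
Let x = V_SG − 0.433. Then 0.671 x² + x − 3.957 = 0, giving x = 1.8 V (positive root), so V_SG = 2.23 V.
I_D = (V_DD − V_SG)/R = (4.39 − 2.23) / 0.258 = 8.38 mA.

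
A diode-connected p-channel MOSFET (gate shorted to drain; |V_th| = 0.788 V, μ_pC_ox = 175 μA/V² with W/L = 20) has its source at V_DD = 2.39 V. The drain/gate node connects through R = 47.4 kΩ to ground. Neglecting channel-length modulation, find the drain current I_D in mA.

With gate tied to drain, V_SG = V_SD ≥ V_SG − |V_th|, so the device is in saturation.
k_p = μ_pC_ox · (W/L) = 3.5 mA/V².
KCL at the drain: ½ k_p (V_SG − |V_th|)² = (V_DD − V_SG)/R.
Let x = V_SG − 0.788. Then 83 x² + x − 1.602 = 0, giving x = 0.133 V (positive root), so V_SG = 0.921 V.
I_D = (V_DD − V_SG)/R = (2.39 − 0.921) / 47.4 = 0.031 mA.

I_D = 0.0310 mA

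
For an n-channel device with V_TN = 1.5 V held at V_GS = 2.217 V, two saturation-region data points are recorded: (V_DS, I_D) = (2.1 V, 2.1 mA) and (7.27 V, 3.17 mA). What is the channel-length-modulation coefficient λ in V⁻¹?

With V_GS fixed, I_D ∝ (1 + λ V_DS) in saturation, so I_D2/I_D1 = (1 + λ V_DS2)/(1 + λ V_DS1).
3.17/2.1 = 1.51 = (1 + 7.27 λ)/(1 + 2.1 λ).
Solving: λ (I_D1 V_DS2 − I_D2 V_DS1) = I_D2 − I_D1, so λ = (3.17 − 2.1) / (2.1 × 7.27 − 3.17 × 2.1) = 1.07 / 8.61 = 0.124 V⁻¹.

λ = 0.124 V⁻¹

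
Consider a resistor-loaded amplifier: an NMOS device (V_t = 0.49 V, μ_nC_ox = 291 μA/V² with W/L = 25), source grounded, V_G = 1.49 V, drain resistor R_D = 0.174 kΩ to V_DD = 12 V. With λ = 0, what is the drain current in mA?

V_GS = V_G = 1.49 V, so V_ov = 1.49 − 0.49 = 1 V.
k_n = μ_nC_ox · (W/L) = 7.275 mA/V².
Assume saturation: I_D = ½ k_n V_ov² = 0.5 × 7.275 × 1² = 3.64 mA, giving V_DS = V_DD − I_D R_D = 12 − 3.64 × 0.174 = 11.4 V.
V_DS = 11.4 V ≥ V_ov = 1 V, confirming saturation.

I_D = 3.64 mA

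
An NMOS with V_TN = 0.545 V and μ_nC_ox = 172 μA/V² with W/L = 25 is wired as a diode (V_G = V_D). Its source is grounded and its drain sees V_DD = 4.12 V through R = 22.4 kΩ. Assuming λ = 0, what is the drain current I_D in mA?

I_D = 0.148 mA

With gate tied to drain, V_GS = V_DS ≥ V_GS − V_TN, so the device is in saturation.
k_n = μ_nC_ox · (W/L) = 4.3 mA/V².
KCL at the drain: ½ k_n (V_GS − V_TN)² = (V_DD − V_GS)/R.
Let x = V_GS − 0.545. Then 48.2 x² + x − 3.575 = 0, giving x = 0.262 V (positive root), so V_GS = 0.807 V.
I_D = (V_DD − V_GS)/R = (4.12 − 0.807) / 22.4 = 0.148 mA.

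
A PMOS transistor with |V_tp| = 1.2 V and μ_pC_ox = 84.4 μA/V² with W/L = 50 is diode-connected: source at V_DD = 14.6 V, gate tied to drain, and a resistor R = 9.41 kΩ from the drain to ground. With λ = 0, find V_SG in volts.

V_SG = 2.00 V

With gate tied to drain, V_SG = V_SD ≥ V_SG − |V_tp|, so the device is in saturation.
k_p = μ_pC_ox · (W/L) = 4.22 mA/V².
KCL at the drain: ½ k_p (V_SG − |V_tp|)² = (V_DD − V_SG)/R.
Let x = V_SG − 1.2. Then 19.9 x² + x − 13.4 = 0, giving x = 0.797 V (positive root), so V_SG = 2 V.
I_D = (V_DD − V_SG)/R = (14.6 − 2) / 9.41 = 1.34 mA.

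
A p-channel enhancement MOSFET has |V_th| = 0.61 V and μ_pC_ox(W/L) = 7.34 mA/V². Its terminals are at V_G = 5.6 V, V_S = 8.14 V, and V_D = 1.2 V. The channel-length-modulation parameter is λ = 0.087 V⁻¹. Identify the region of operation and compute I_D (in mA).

V_SG = V_S − V_G = 8.14 − 5.6 = 2.54 V; V_SD = V_S − V_D = 8.14 − 1.2 = 6.94 V.
V_ov = V_SG − |V_th| = 2.54 − 0.61 = 1.93 V.
Since V_SD = 6.94 V ≥ V_ov = 1.93 V, the device is in saturation.
I_D = ½ k_p V_ov² (1 + λ V_SD) = 0.5 × 7.34 × 1.93² × (1 + 0.087 × 6.94) = 21.9 mA.

Saturation; I_D = 21.9 mA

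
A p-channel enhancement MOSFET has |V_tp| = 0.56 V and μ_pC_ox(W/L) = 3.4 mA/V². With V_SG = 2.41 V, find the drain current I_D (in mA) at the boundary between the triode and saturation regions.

At the boundary V_SD = V_ov = V_SG − |V_tp| = 2.41 − 0.56 = 1.85 V.
I_D = ½ k_p V_ov² = 0.5 × 3.4 × 1.85² = 5.82 mA.

I_D = 5.82 mA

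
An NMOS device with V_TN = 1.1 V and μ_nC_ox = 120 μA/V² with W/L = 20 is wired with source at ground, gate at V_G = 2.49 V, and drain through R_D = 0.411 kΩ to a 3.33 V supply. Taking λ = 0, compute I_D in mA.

V_GS = V_G = 2.49 V, so V_ov = 2.49 − 1.1 = 1.39 V.
k_n = μ_nC_ox · (W/L) = 2.4 mA/V².
Assume saturation: I_D = ½ k_n V_ov² = 0.5 × 2.4 × 1.39² = 2.32 mA, giving V_DS = V_DD − I_D R_D = 3.33 − 2.32 × 0.411 = 2.38 V.
V_DS = 2.38 V ≥ V_ov = 1.39 V, confirming saturation.

I_D = 2.32 mA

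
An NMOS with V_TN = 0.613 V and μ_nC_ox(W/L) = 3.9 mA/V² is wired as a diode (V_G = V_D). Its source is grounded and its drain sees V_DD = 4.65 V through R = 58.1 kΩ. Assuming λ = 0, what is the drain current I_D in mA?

I_D = 0.0663 mA

With gate tied to drain, V_GS = V_DS ≥ V_GS − V_TN, so the device is in saturation.
KCL at the drain: ½ k_n (V_GS − V_TN)² = (V_DD − V_GS)/R.
Let x = V_GS − 0.613. Then 113 x² + x − 4.037 = 0, giving x = 0.184 V (positive root), so V_GS = 0.797 V.
I_D = (V_DD − V_GS)/R = (4.65 − 0.797) / 58.1 = 0.0663 mA.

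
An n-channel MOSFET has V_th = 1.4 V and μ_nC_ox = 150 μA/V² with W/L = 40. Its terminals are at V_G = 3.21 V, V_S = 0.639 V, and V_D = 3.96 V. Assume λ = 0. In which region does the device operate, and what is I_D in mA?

V_GS = V_G − V_S = 3.21 − 0.639 = 2.57 V; V_DS = V_D − V_S = 3.96 − 0.639 = 3.32 V.
k_n = μ_nC_ox · (W/L) = 6 mA/V².
V_ov = V_GS − V_th = 2.57 − 1.4 = 1.17 V.
Since V_DS = 3.32 V ≥ V_ov = 1.17 V, the device is in saturation.
I_D = ½ k_n V_ov² = 0.5 × 6 × 1.17² = 4.11 mA.

Saturation; I_D = 4.11 mA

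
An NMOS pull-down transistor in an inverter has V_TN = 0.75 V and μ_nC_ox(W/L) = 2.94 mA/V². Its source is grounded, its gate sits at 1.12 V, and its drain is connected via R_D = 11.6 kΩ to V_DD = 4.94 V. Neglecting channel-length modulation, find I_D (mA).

V_GS = V_G = 1.12 V, so V_ov = 1.12 − 0.75 = 0.37 V.
Assume saturation: I_D = ½ k_n V_ov² = 0.5 × 2.94 × 0.37² = 0.201 mA, giving V_DS = V_DD − I_D R_D = 4.94 − 0.201 × 11.6 = 2.61 V.
V_DS = 2.61 V ≥ V_ov = 0.37 V, confirming saturation.

I_D = 0.201 mA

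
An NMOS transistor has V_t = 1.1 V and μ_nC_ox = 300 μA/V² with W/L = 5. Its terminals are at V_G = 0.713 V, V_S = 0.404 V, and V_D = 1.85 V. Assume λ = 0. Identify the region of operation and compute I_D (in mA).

Cutoff; I_D = 0 mA

V_GS = V_G − V_S = 0.713 − 0.404 = 0.309 V; V_DS = V_D − V_S = 1.85 − 0.404 = 1.45 V.
V_GS = 0.309 V < V_t = 1.1 V, so the transistor is in cutoff.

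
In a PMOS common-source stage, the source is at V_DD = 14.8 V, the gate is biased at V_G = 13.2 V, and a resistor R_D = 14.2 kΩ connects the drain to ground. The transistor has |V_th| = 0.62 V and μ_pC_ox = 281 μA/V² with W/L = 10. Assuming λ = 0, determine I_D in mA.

V_SG = V_DD − V_G = 14.8 − 13.2 = 1.6 V, so V_ov = 1.6 − 0.62 = 0.98 V.
k_p = μ_pC_ox · (W/L) = 2.81 mA/V².
Assume saturation: I_D = ½ k_p V_ov² = 0.5 × 2.81 × 0.98² = 1.35 mA, giving V_SD = V_DD − I_D R_D = 14.8 − 1.35 × 14.2 = -4.36 V.
But -4.36 V < V_ov = 0.98 V, so the device is actually in triode.
In triode I_D = k_p[V_ov V_SD − ½ V_SD²] and I_D = (V_DD − V_SD)/R_D. Equating: 20 V_SD² − 40.1 V_SD + 14.8 = 0, giving V_SD = 0.487 V (the root below V_ov).
I_D = (14.8 − 0.487) / 14.2 = 1.01 mA.

I_D = 1.01 mA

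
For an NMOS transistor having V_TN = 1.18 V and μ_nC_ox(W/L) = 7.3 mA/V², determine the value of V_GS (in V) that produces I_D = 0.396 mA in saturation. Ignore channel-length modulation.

V_GS = 1.51 V

In saturation I_D = ½ k_n (V_GS − V_TN)², so V_GS − V_TN = √(2 I_D / k_n) = √(2 × 0.396 / 7.3) = 0.329 V.
V_GS = 1.18 + 0.329 = 1.51 V.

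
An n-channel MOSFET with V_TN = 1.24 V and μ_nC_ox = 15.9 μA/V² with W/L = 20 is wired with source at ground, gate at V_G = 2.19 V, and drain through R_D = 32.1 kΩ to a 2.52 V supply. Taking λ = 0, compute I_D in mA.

I_D = 0.0701 mA

V_GS = V_G = 2.19 V, so V_ov = 2.19 − 1.24 = 0.95 V.
k_n = μ_nC_ox · (W/L) = 0.318 mA/V².
Assume saturation: I_D = ½ k_n V_ov² = 0.5 × 0.318 × 0.95² = 0.143 mA, giving V_DS = V_DD − I_D R_D = 2.52 − 0.143 × 32.1 = -2.09 V.
But -2.09 V < V_ov = 0.95 V, so the device is actually in triode.
In triode I_D = k_n[V_ov V_DS − ½ V_DS²] and I_D = (V_DD − V_DS)/R_D. Equating: 5.1 V_DS² − 10.7 V_DS + 2.52 = 0, giving V_DS = 0.27 V (the root below V_ov).
I_D = (2.52 − 0.27) / 32.1 = 0.0701 mA.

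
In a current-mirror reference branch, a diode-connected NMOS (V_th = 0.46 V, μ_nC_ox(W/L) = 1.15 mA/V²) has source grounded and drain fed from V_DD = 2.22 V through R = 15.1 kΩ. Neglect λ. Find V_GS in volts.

V_GS = 0.856 V

With gate tied to drain, V_GS = V_DS ≥ V_GS − V_th, so the device is in saturation.
KCL at the drain: ½ k_n (V_GS − V_th)² = (V_DD − V_GS)/R.
Let x = V_GS − 0.46. Then 8.68 x² + x − 1.76 = 0, giving x = 0.396 V (positive root), so V_GS = 0.856 V.
I_D = (V_DD − V_GS)/R = (2.22 − 0.856) / 15.1 = 0.0903 mA.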